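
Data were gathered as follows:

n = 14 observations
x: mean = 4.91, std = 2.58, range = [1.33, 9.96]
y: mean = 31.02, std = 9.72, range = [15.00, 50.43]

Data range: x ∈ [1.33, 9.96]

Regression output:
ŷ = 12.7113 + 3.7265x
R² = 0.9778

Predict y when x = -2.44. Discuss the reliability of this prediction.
ŷ = 3.6186 (extrapolation — x = -2.44 lies outside [1.33, 9.96], so reliability is low).

Prediction calculation:
ŷ = 12.7113 + 3.7265 × (-2.44)
ŷ = 3.6186

Reliability:
- Data range: x ∈ [1.33, 9.96]
- Prediction point: x = -2.44 is 3.77 units below the observed range → this is EXTRAPOLATION, not interpolation

Why that matters here:
- Real relationships often flatten, saturate, or turn nonlinear at extremes
- The linear relationship may not hold outside the observed range

Report the number if required, but flag clearly that it is an extrapolation.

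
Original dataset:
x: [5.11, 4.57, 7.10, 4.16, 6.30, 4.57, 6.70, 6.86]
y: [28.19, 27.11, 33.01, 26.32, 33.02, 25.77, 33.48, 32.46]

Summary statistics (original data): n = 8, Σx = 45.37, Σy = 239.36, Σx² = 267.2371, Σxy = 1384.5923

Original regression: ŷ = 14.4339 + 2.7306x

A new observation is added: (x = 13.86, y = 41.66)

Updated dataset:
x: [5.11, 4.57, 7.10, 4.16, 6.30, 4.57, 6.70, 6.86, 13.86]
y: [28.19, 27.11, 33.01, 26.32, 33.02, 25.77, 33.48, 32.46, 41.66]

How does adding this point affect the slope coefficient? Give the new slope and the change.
Adding the point moves β₁ from 2.7306 to 1.6189, i.e. it decreases by 1.1117 (-40.7%).

The new point has HIGH LEVERAGE: x = 13.86 is far from the original mean x̄ = 45.37/8 ≈ 5.67 (original range [4.16, 7.10]).

Step 1: Update the sums with the new point (n goes from 8 to 9)
Σx  = 45.37 + 13.86 = 59.23
Σy  = 239.36 + 41.66 = 281.02
Σx² = 267.2371 + 13.86² = 267.2371 + 192.0996 = 459.3367
Σxy = 1384.5923 + 13.86×41.66 = 1384.5923 + 577.4076 = 1961.9999

Step 2: Recompute the slope with b₁ = (nΣxy − ΣxΣy) / (nΣx² − (Σx)²)
Numerator   = 9×1961.9999 − 59.23×281.02 = 17657.9991 − 16644.8146 = 1013.1845
Denominator = 9×459.3367 − 59.23² = 4134.0303 − 3508.1929 = 625.8374
b₁(new) = 1013.1845 / 625.8374 = 1.6189

(Same formula on the original sums: (8×1384.5923 − 45.37×239.36) / (8×267.2371 − 45.37²) = 216.9752 / 79.4599 = 2.7306, matching the given fit.)

Step 3: Change in slope
Δβ₁ = 1.6189 − 2.7306 = -1.1117
Relative change = -1.1117 / 2.7306 × 100% = -40.7%
→ the slope decreases when the point is added.

A high-leverage point only changes the slope if it is off the original line; here y = 41.66 is below the original trend, so the slope decreases.
In practice: check such a point for data-entry or measurement error; investigate whether it comes from the same population as the rest of the sample.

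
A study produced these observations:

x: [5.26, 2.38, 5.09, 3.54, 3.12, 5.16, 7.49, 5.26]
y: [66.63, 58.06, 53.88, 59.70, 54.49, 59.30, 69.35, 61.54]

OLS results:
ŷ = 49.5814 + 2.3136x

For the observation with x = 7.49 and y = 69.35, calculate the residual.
Residual = 2.4397

The residual is the difference between the actual value and the predicted value:

Residual = y - ŷ

Step 1: Calculate predicted value
ŷ = 49.5814 + 2.3136 × 7.49
ŷ = 66.9103

Step 2: Calculate residual
Residual = 69.35 - 66.9103
Residual = 2.4397

The residual is positive, so the observed y = 69.35 sits above the regression line (the line underestimates it by 2.4397).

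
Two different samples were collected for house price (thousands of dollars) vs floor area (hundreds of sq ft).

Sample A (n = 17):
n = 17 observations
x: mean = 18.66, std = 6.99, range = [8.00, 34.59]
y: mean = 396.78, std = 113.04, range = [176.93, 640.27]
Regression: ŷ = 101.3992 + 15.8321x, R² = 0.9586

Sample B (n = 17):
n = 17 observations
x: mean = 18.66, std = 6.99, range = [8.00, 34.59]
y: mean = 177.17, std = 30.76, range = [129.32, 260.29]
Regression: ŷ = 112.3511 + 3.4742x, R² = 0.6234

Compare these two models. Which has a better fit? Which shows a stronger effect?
Model A has the better fit (R² = 0.9586 vs 0.6234). Model A shows the stronger effect (|β₁| = 15.8321 vs 3.4742).

Model Comparison:

Goodness of fit (R²):
- Model A: R² = 0.9586 → 95.86% of variance in house price explained
- Model B: R² = 0.6234 → 62.34% of variance in house price explained
- 0.9586 > 0.6234 → Model A has the better fit

Strength of effect — compare |β₁|:
- Model A: β₁ = 15.8321 → predicted house price rises 15.8321 thousand dollars per additional hundred sq ft of floor area
- Model B: β₁ = 3.4742 → predicted house price rises 3.4742 thousand dollars per additional hundred sq ft of floor area
- |15.8321| > |3.4742| → Model A shows the stronger marginal effect

Note: A better fit (higher R²) doesn't necessarily mean a more important relationship.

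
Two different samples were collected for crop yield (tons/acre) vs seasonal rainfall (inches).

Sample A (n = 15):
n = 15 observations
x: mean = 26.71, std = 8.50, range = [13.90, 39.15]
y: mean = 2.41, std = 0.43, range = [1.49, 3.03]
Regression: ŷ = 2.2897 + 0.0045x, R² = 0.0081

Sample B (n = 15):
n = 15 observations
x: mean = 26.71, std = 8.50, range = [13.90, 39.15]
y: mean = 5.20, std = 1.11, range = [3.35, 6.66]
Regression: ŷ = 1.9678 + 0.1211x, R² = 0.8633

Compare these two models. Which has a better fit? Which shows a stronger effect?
Model B has the better fit (R² = 0.8633 vs 0.0081). Model B shows the stronger effect (|β₁| = 0.1211 vs 0.0045).

Model Comparison:

Fit — compare R²:
- Model A: R² = 0.0081 → 0.81% of variance in crop yield explained
- Model B: R² = 0.8633 → 86.33% of variance in crop yield explained
- 0.8633 > 0.0081 → Model B has the better fit

Strength of effect — compare |β₁|:
- Model A: β₁ = 0.0045 → predicted crop yield rises 0.0045 tons/acre per additional inch of rainfall
- Model B: β₁ = 0.1211 → predicted crop yield rises 0.1211 tons/acre per additional inch of rainfall
- |0.0045| < |0.1211| → Model B shows the stronger marginal effect

Note: The two samples could reflect different populations, time periods, or measurement quality.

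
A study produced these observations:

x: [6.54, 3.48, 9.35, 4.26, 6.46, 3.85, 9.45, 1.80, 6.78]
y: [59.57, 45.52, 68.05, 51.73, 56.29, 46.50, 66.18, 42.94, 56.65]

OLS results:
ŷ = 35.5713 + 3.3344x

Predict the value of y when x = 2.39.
ŷ = 43.5405

Plug x = 2.39 into the fitted line:

ŷ = 35.5713 + 3.3344 × 2.39
ŷ = 35.5713 + 7.9692
ŷ = 43.5405

This is a point prediction; actual observations scatter around it by roughly the residual standard deviation.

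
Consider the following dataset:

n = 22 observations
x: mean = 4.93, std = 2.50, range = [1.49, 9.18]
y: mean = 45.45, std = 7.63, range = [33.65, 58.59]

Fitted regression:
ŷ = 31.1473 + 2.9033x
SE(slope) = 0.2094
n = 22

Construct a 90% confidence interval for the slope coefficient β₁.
The 90% CI for β₁ is (2.5421, 3.2645)

Confidence interval for the slope:

The 90% CI for β₁ is: β̂₁ ± t*(α/2, n-2) × SE(β̂₁)

Step 1: Find critical t-value
- Confidence level = 0.9
- Degrees of freedom = n - 2 = 22 - 2 = 20
- t*(α/2, 20) = 1.7247

Step 2: Calculate margin of error
Margin = 1.7247 × 0.2094 = 0.3612

Step 3: Construct interval
CI = 2.9033 ± 0.3612
CI = (2.5421, 3.2645)

Interpretation: We are 90% confident that the true slope β₁ lies between 2.5421 and 3.2645.
The interval does not include 0, suggesting a significant linear relationship.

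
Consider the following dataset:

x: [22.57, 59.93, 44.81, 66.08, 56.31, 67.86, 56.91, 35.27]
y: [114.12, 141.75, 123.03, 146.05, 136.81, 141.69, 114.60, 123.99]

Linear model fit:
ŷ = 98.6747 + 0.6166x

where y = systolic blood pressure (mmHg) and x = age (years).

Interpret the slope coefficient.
On average, blood pressure is about 0.6166 mmHg higher for every extra year of age.

The slope β₁ = 0.6166 gives the rate at which the fitted blood pressure changes with age.

Interpretation:
- Age up by 1 year → predicted blood pressure increases by 0.6166 mmHg
- The effect is assumed constant over the observed range of x (linearity)

(β₀ = 98.6747 is the fitted value at x = 0 and is not part of the slope interpretation.)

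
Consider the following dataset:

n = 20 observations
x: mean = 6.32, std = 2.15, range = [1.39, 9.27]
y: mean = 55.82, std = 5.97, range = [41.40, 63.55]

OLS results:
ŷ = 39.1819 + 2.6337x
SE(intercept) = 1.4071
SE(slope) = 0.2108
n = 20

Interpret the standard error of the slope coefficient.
SE(slope) = 0.2108 measures the uncertainty in the estimated slope. The coefficient is estimated precisely (SE/|β̂₁| = 8.0%).

SE(β̂₁) = s / √Sxx, where s is the residual standard deviation and Sxx = Σ(x − x̄)². It is the yardstick for how far β̂₁ = 2.6337 could plausibly be from the true slope.

Relative precision:
- SE / |β̂₁| = 0.2108 / 2.6337 = 8.0%
- Rule of thumb (under 20%: precise; 20% to under 50%: moderately precise; 50% or more: imprecise) → precise

Link to interval estimation: a confidence interval for β₁ is β̂₁ ± t* × 0.2108, so SE sets the half-width per unit of t*.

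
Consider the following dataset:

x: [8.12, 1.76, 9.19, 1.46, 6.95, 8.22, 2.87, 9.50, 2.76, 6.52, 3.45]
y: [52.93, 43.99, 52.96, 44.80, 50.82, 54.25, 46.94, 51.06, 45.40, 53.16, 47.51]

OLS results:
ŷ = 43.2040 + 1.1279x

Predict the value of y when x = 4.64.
ŷ = 48.4375

Plug x = 4.64 into the fitted line:

ŷ = 43.2040 + 1.1279 × 4.64
ŷ = 43.2040 + 5.2335
ŷ = 48.4375

This is a point prediction; actual observations scatter around it by roughly the residual standard deviation.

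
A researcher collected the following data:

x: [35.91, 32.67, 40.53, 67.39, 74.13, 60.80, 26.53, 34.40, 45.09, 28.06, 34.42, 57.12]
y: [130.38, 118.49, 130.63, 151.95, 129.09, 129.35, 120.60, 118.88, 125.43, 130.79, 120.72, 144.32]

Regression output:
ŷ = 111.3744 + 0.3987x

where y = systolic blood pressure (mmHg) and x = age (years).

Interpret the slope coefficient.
On average, blood pressure is about 0.3987 mmHg higher for every extra year of age.

β₁ = 0.3987 is the change in predicted blood pressure (mmHg) per additional year of age.

Interpretation:
- Age up by 1 year → predicted blood pressure increases by 0.3987 mmHg
- The effect is assumed constant over the observed range of x (linearity)
- The slope describes association in these data, not necessarily a causal effect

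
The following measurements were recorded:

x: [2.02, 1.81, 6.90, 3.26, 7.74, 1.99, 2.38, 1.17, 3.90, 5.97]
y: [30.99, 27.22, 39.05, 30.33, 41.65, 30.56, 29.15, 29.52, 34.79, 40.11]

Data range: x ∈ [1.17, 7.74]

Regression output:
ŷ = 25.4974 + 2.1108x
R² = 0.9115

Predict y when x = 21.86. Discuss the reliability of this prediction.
The equation gives ŷ = 71.6395; however x = 21.86 is 14.12 units above the observed range, so this extrapolated value should not be trusted.

Prediction calculation:
ŷ = 25.4974 + 2.1108 × 21.86
ŷ = 71.6395

Reliability:
- Data range: x ∈ [1.17, 7.74]
- Prediction point: x = 21.86 is 14.12 units above the observed range → this is EXTRAPOLATION, not interpolation

Why that matters here:
- R² describes fit only over the sampled x values; it says nothing about behaviour beyond them
- The standard error of prediction grows with (x − x̄)², and x = 21.86 is far from x̄ = 3.71

A defensible statement: 'if the linear trend continued to x = 21.86, y would be about 71.6395' — the premise is untested.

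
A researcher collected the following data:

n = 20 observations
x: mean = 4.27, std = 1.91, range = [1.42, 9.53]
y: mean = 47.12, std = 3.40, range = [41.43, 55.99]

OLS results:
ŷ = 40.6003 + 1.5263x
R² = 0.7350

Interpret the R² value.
The model explains 73.50% of the variance in y (R² = 0.7350), leaving 26.50% unexplained; the fit is strong.

R² (coefficient of determination) measures the proportion of variance in y explained by the regression model.

Here R² = 0.7350:
- Explained: 73.50% of the variation in y
- Unexplained (residual): 100% − 73.50% = 26.50%
- Rule of thumb (below 0.3 weak; 0.3 to below 0.7 moderate; 0.7 and above strong) → strong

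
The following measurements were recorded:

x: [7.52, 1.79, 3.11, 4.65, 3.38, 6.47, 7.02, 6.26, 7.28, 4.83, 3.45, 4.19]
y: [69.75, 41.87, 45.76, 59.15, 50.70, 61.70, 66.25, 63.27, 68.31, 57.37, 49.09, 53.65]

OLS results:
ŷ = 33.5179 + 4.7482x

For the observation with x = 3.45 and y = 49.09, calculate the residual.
Residual = -0.8092

The residual is the difference between the actual value and the predicted value:

Residual = y - ŷ

Step 1: Calculate predicted value
ŷ = 33.5179 + 4.7482 × 3.45
ŷ = 49.8992

Step 2: Calculate residual
Residual = 49.09 - 49.8992
Residual = -0.8092

Sign check: y < ŷ, so the point is below the line and the fit overestimates here.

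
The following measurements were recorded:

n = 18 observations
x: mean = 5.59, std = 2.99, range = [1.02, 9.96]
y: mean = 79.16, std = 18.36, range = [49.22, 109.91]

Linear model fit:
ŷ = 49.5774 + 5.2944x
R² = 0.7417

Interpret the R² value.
R² = 0.7417 means 74.17% of the variation in y is explained by the linear relationship with x. This indicates a strong fit.

R² = 1 − SS_res/SS_tot compares the residual scatter to the total scatter of y about its mean.

Here R² = 0.7417:
- Explained: 74.17% of the variation in y
- Unexplained (residual): 100% − 74.17% = 25.83%
- Rule of thumb (below 0.3 weak; 0.3 to below 0.7 moderate; 0.7 and above strong) → strong

Equivalently, for simple linear regression R² = r², so |r| = √0.7417 ≈ 0.8612.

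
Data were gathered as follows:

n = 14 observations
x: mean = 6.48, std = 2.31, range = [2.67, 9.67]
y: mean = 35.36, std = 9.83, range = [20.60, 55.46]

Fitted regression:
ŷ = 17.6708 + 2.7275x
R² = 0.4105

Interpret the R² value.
About 41.05% of the variability in y is accounted for by the regression on x (R² = 0.4105) — a moderate linear fit.

The coefficient of determination R² is the fraction of the total variation in y that the fitted line accounts for.

Here R² = 0.4105:
- Explained: 41.05% of the variation in y
- Unexplained (residual): 100% − 41.05% = 58.95%
- Rule of thumb (below 0.3 weak; 0.3 to below 0.7 moderate; 0.7 and above strong) → moderate

Calculation: R² = 1 − (SS_res / SS_tot), where SS_res is the sum of squared residuals and SS_tot the total sum of squares.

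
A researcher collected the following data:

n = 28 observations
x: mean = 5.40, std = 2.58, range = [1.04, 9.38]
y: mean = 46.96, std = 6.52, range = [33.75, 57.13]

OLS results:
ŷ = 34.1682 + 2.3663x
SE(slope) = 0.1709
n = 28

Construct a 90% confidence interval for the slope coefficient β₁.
The 90% CI for β₁ is (2.0748, 2.6578)

Confidence interval for the slope:

The 90% CI for β₁ is: β̂₁ ± t*(α/2, n-2) × SE(β̂₁)

Step 1: Find critical t-value
- Confidence level = 0.9
- Degrees of freedom = n - 2 = 28 - 2 = 26
- t*(α/2, 26) = 1.7056

Step 2: Calculate margin of error
Margin = 1.7056 × 0.1709 = 0.2915

Step 3: Construct interval
CI = 2.3663 ± 0.2915
CI = (2.0748, 2.6578)

Interpretation: intervals built this way capture the true β₁ in 90% of repeated samples; here the plausible range for the per-unit effect of x on y is 2.0748 to 2.6578.
Since 0 is outside the interval, a two-sided test at α = 0.10 would reject H₀: β₁ = 0.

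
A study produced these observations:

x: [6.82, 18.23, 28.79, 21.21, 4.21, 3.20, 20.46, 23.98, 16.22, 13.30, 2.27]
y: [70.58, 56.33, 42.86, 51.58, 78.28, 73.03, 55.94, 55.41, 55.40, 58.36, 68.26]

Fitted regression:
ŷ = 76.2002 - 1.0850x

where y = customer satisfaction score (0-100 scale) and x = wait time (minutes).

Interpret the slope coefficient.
On average, satisfaction score is about 1.0850 points lower for every extra minute of wait time.

β₁ = -1.0850 is the change in predicted satisfaction score (points) per additional minute of wait time.

Interpretation:
- Wait time up by 1 minute → predicted satisfaction score decreases by 1.0850 points
- The effect is assumed constant over the observed range of x (linearity)
- The slope describes association in these data, not necessarily a causal effect

(β₀ = 76.2002 is the fitted value at x = 0 and is not part of the slope interpretation.)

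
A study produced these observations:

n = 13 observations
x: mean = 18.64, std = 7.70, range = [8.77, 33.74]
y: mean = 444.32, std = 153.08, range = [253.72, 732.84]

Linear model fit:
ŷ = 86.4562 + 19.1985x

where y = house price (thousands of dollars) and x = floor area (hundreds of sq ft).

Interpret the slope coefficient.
An increase of one hundred sq ft in floor area is associated with a 19.1985 thousand dollars increase in predicted house price.

The slope β₁ = 19.1985 gives the rate at which the fitted house price changes with floor area.

Interpretation:
- Floor area up by 1 hundred sq ft → predicted house price increases by 19.1985 thousand dollars
- The effect is assumed constant over the observed range of x (linearity)
- The sign (+) gives the direction; the magnitude 19.1985 gives the size of the effect per hundred sq ft

The intercept β₀ = 86.4562 is the predicted house price when floor area = 0; since the smallest observed x is 8.77, this is an extrapolation and mainly anchors the line.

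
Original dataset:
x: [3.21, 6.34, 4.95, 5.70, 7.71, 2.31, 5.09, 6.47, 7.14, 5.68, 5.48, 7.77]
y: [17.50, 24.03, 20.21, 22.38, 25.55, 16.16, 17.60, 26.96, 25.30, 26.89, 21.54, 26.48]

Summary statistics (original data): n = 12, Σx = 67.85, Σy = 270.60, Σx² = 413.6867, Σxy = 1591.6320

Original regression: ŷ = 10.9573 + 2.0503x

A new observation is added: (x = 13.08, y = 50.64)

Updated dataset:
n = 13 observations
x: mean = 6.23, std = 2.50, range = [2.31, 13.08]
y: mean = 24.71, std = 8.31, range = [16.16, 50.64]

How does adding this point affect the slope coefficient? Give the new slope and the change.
New slope β₁ = 3.1396 versus 2.0503 before: a change of +1.0893 (+53.1%).

x = 13.08 lies well outside the original x-range [2.31, 7.77] (x̄ ≈ 5.65), so this observation has high leverage and can move the slope substantially.

Step 1: Update the sums with the new point (n goes from 12 to 13)
Σx  = 67.85 + 13.08 = 80.93
Σy  = 270.60 + 50.64 = 321.24
Σx² = 413.6867 + 13.08² = 413.6867 + 171.0864 = 584.7731
Σxy = 1591.6320 + 13.08×50.64 = 1591.6320 + 662.3712 = 2254.0032

Step 2: Recompute the slope with b₁ = (nΣxy − ΣxΣy) / (nΣx² − (Σx)²)
Numerator   = 13×2254.0032 − 80.93×321.24 = 29302.0416 − 25997.9532 = 3304.0884
Denominator = 13×584.7731 − 80.93² = 7602.0503 − 6549.6649 = 1052.3854
b₁(new) = 3304.0884 / 1052.3854 = 3.1396

(Same formula on the original sums: (12×1591.6320 − 67.85×270.60) / (12×413.6867 − 67.85²) = 739.3740 / 360.6179 = 2.0503, matching the given fit.)

Step 3: Change in slope
Δβ₁ = 3.1396 − 2.0503 = +1.0893
Relative change = +1.0893 / 2.0503 × 100% = +53.1%
→ the slope increases when the point is added.

A high-leverage point only changes the slope if it is off the original line; here y = 50.64 is above the original trend, so the slope increases.
In practice: investigate whether it comes from the same population as the rest of the sample.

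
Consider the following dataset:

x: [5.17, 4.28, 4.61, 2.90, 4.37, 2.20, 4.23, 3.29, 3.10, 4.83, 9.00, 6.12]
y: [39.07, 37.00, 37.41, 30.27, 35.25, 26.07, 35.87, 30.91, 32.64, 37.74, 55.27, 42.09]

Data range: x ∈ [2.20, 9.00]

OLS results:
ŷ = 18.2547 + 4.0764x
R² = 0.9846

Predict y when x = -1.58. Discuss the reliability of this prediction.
ŷ = 11.8140 (extrapolation — x = -1.58 lies outside [2.20, 9.00], so reliability is low).

Prediction calculation:
ŷ = 18.2547 + 4.0764 × (-1.58)
ŷ = 11.8140

Reliability:
- Data range: x ∈ [2.20, 9.00]
- Prediction point: x = -1.58 is 3.78 units below the observed range → this is EXTRAPOLATION, not interpolation

Why that matters here:
- R² describes fit only over the sampled x values; it says nothing about behaviour beyond them
- The standard error of prediction grows with (x − x̄)², and x = -1.58 is far from x̄ = 4.51

Report the number if required, but flag clearly that it is an extrapolation.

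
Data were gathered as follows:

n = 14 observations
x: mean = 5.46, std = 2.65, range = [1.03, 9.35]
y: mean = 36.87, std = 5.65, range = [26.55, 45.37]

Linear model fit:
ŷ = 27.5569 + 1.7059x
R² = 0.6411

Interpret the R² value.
About 64.11% of the variability in y is accounted for by the regression on x (R² = 0.6411) — a moderate linear fit.

R² = 1 − SS_res/SS_tot compares the residual scatter to the total scatter of y about its mean.

Here R² = 0.6411:
- Explained: 64.11% of the variation in y
- Unexplained (residual): 100% − 64.11% = 35.89%
- Rule of thumb (below 0.3 weak; 0.3 to below 0.7 moderate; 0.7 and above strong) → moderate

Note: R² says nothing about causation, and a high R² does not by itself mean the linear form is appropriate — check the residuals.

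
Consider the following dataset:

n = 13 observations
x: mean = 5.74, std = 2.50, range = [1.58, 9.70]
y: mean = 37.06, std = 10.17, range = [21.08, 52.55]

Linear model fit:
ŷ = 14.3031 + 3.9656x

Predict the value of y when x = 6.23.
ŷ = 39.0088

To predict y for x = 6.23, substitute into the regression equation:

ŷ = 14.3031 + 3.9656 × 6.23
ŷ = 14.3031 + 24.7057
ŷ = 39.0088

This is the fitted mean response at that x — an individual observation would come with a wider prediction interval.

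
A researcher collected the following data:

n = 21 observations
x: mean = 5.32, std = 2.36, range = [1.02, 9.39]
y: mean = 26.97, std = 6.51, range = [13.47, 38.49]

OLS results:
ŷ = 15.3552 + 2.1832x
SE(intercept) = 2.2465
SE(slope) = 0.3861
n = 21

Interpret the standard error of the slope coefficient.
SE(β̂₁) = 0.3861 is the estimated standard deviation of the slope estimate across repeated samples; relative to β̂₁ = 2.1832 that is 17.7%, a precise estimate.

SE(β̂₁) = 0.3861 says: if we drew many samples of n = 21 from the same population and refit each time, the fitted slopes would scatter with a standard deviation of roughly 0.3861 around the true β₁.

Relative precision:
- SE / |β̂₁| = 0.3861 / 2.1832 = 17.7%
- Rule of thumb (under 20%: precise; 20% to under 50%: moderately precise; 50% or more: imprecise) → precise

Rough 95% range (±2 SE): 2.1832 ± 0.7722 → (1.4110, 2.9554).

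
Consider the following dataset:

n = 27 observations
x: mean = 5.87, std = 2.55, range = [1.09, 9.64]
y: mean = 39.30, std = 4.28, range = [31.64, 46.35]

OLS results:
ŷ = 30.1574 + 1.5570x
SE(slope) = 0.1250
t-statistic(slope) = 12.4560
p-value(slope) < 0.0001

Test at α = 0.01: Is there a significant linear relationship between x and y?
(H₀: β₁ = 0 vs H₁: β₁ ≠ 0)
p-value < 0.0001 < α = 0.01, so we reject H₀. The relationship is significant.

Hypothesis test for the slope coefficient:

H₀: β₁ = 0 (no linear relationship)
H₁: β₁ ≠ 0 (linear relationship exists)

Test statistic: t = β̂₁ / SE(β̂₁) = 1.5570 / 0.1250 = 12.4560

p < 0.0001: how often a slope estimate this far from 0 (in SE units) would arise by chance if β₁ were truly 0.

Decision rule: reject H₀ if p-value < α.
p-value < 0.0001 < α = 0.01 → reject H₀.

At α = 0.01 the data do provide convincing evidence of a nonzero slope.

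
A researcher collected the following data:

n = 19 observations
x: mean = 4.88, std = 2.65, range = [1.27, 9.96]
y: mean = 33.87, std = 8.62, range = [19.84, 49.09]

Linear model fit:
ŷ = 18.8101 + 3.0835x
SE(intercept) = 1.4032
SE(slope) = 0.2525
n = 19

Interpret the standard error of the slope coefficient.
The slope 3.0835 is pinned down to within about ±0.2525 (one SE) by these data — relative uncertainty 8.2%, i.e. precise.

SE(β̂₁) = s / √Sxx, where s is the residual standard deviation and Sxx = Σ(x − x̄)². It is the yardstick for how far β̂₁ = 3.0835 could plausibly be from the true slope.

Relative precision:
- SE / |β̂₁| = 0.2525 / 3.0835 = 8.2%
- Rule of thumb (under 20%: precise; 20% to under 50%: moderately precise; 50% or more: imprecise) → precise

Link to interval estimation: a confidence interval for β₁ is β̂₁ ± t* × 0.2525, so SE sets the half-width per unit of t*.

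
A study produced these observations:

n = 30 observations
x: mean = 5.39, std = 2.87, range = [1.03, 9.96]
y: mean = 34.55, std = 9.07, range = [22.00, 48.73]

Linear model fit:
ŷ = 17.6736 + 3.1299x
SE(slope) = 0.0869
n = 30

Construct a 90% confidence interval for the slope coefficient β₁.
The 90% CI for β₁ is (2.9821, 3.2777)

Confidence interval for the slope:

The 90% CI for β₁ is: β̂₁ ± t*(α/2, n-2) × SE(β̂₁)

Step 1: Find critical t-value
- Confidence level = 0.9
- Degrees of freedom = n - 2 = 30 - 2 = 28
- t*(α/2, 28) = 1.7011

Step 2: Calculate margin of error
Margin = 1.7011 × 0.0869 = 0.1478

Step 3: Construct interval
CI = 3.1299 ± 0.1478
CI = (2.9821, 3.2777)

Interpretation: intervals built this way capture the true β₁ in 90% of repeated samples; here the plausible range for the per-unit effect of x on y is 2.9821 to 3.2777.
The interval does not include 0, suggesting a significant linear relationship.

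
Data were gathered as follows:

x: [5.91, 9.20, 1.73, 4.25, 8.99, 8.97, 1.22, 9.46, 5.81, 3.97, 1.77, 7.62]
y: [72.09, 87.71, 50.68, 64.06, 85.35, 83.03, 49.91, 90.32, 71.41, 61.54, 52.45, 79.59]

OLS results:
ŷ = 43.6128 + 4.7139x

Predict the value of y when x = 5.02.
ŷ = 67.2766

To predict y for x = 5.02, substitute into the regression equation:

ŷ = 43.6128 + 4.7139 × 5.02
ŷ = 43.6128 + 23.6638
ŷ = 67.2766

This is the fitted mean response at that x — an individual observation would come with a wider prediction interval.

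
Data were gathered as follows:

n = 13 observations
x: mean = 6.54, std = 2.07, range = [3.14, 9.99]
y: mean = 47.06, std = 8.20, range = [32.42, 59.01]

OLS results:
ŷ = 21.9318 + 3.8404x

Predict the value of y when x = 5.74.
ŷ = 43.9757

To predict y for x = 5.74, substitute into the regression equation:

ŷ = 21.9318 + 3.8404 × 5.74
ŷ = 21.9318 + 22.0439
ŷ = 43.9757

This is the fitted mean response at that x — an individual observation would come with a wider prediction interval.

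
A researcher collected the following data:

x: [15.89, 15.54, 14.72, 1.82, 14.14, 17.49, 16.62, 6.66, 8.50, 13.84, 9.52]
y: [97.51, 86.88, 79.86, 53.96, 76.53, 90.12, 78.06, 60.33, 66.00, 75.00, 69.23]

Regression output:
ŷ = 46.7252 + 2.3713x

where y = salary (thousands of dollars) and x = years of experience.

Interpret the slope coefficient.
On average, salary is about 2.3713 thousand dollars higher for every extra year of experience.

The slope coefficient β₁ = 2.3713 represents the marginal effect of experience on salary.

Interpretation:
- Experience up by 1 year → predicted salary increases by 2.3713 thousand dollars
- This is a linear approximation: the same per-unit change is assumed across the whole observed x range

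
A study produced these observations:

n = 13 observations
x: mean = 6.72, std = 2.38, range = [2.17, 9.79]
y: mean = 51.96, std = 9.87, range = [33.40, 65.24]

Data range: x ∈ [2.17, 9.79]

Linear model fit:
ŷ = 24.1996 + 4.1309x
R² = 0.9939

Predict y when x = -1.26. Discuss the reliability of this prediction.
ŷ = 18.9947 (extrapolation — x = -1.26 lies outside [2.17, 9.79], so reliability is low).

Prediction calculation:
ŷ = 24.1996 + 4.1309 × (-1.26)
ŷ = 18.9947

Reliability:
- Data range: x ∈ [2.17, 9.79]
- Prediction point: x = -1.26 is 3.43 units below the observed range → this is EXTRAPOLATION, not interpolation

Why that matters here:
- Real relationships often flatten, saturate, or turn nonlinear at extremes
- The linear relationship may not hold outside the observed range

The R² = 0.9939 only validates the fit within [2.17, 9.79]; treat ŷ = 18.9947 with caution.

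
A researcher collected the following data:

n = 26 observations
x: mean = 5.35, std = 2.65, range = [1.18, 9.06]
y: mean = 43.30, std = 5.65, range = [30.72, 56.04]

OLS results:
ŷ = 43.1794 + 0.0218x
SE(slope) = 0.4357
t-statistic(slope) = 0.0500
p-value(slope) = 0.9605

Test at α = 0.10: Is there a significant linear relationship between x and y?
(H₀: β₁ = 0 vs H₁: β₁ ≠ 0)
p-value = 0.9605 ≥ α = 0.10, so we fail to reject H₀. The relationship is not significant.

Hypothesis test for the slope coefficient:

H₀: β₁ = 0 (no linear relationship)
H₁: β₁ ≠ 0 (linear relationship exists)

Test statistic: t = β̂₁ / SE(β̂₁) = 0.0218 / 0.4357 = 0.0500

The p-value (0.9605) is the probability, under H₀, of a t-statistic at least as extreme as |t| = 0.0500 (two-sided, df = n − 2 = 24).

Decision rule: reject H₀ if p-value < α.
p-value = 0.9605 ≥ α = 0.10 → fail to reject H₀.

At α = 0.10 the data do not provide convincing evidence of a nonzero slope.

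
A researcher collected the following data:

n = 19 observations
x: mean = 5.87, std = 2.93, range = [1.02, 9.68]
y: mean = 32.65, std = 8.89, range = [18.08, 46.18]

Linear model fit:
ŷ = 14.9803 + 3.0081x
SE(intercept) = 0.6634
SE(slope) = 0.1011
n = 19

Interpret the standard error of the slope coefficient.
SE(β̂₁) = 0.1011 is the estimated standard deviation of the slope estimate across repeated samples; relative to β̂₁ = 3.0081 that is 3.4%, a precise estimate.

What SE measures:
- The standard error quantifies the sampling variability of the coefficient estimate
- It is the estimated standard deviation of β̂₁ across hypothetical repeated samples of the same size
- Smaller SE → more precise estimate

Relative precision:
- SE / |β̂₁| = 0.1011 / 3.0081 = 3.4%
- Rule of thumb (under 20%: precise; 20% to under 50%: moderately precise; 50% or more: imprecise) → precise

Link to interval estimation: a confidence interval for β₁ is β̂₁ ± t* × 0.1011, so SE sets the half-width per unit of t*.

What drives SE(β̂₁): larger n (here n = 19) → smaller SE; more residual scatter → larger SE; wider spread of x values → smaller SE.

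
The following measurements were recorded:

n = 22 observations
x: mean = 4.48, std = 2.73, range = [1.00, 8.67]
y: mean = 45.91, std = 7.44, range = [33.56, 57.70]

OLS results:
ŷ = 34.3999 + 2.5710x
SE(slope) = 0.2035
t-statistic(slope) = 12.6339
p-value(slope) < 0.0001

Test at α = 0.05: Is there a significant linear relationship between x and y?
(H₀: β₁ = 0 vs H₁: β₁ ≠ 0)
Since p-value < 0.0001 < α = 0.05, reject H₀ — the slope is significantly different from 0.

Hypothesis test for the slope coefficient:

H₀: β₁ = 0 (no linear relationship)
H₁: β₁ ≠ 0 (linear relationship exists)

Test statistic: t = β̂₁ / SE(β̂₁) = 2.5710 / 0.2035 = 12.6339

p < 0.0001: how often a slope estimate this far from 0 (in SE units) would arise by chance if β₁ were truly 0.

Decision rule: reject H₀ if p-value < α.
p-value < 0.0001 < α = 0.05 → reject H₀.

Conclusion: the linear association between x and y is significant at the 5% level.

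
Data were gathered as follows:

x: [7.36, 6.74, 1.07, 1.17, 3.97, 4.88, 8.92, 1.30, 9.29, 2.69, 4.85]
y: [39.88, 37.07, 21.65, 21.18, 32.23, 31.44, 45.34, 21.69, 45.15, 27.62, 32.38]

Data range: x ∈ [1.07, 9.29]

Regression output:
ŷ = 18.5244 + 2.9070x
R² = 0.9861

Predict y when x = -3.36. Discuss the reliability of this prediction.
ŷ = 8.7569 (extrapolation — x = -3.36 lies outside [1.07, 9.29], so reliability is low).

Prediction calculation:
ŷ = 18.5244 + 2.9070 × (-3.36)
ŷ = 8.7569

Reliability:
- Data range: x ∈ [1.07, 9.29]
- Prediction point: x = -3.36 is 4.43 units below the observed range → this is EXTRAPOLATION, not interpolation

Why that matters here:
- There are no observations near this x to validate the fitted line there
- The standard error of prediction grows with (x − x̄)², and x = -3.36 is far from x̄ = 4.75

Report the number if required, but flag clearly that it is an extrapolation.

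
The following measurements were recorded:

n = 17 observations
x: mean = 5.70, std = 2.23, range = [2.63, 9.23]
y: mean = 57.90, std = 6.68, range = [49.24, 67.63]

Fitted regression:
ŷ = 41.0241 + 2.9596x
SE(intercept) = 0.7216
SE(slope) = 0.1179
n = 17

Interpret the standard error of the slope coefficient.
The slope 2.9596 is pinned down to within about ±0.1179 (one SE) by these data — relative uncertainty 4.0%, i.e. precise.

SE(β̂₁) = 0.1179 says: if we drew many samples of n = 17 from the same population and refit each time, the fitted slopes would scatter with a standard deviation of roughly 0.1179 around the true β₁.

Relative precision:
- SE / |β̂₁| = 0.1179 / 2.9596 = 4.0%
- Rule of thumb (under 20%: precise; 20% to under 50%: moderately precise; 50% or more: imprecise) → precise

Link to interval estimation: a confidence interval for β₁ is β̂₁ ± t* × 0.1179, so SE sets the half-width per unit of t*.

What drives SE(β̂₁): larger n (here n = 17) → smaller SE; more residual scatter → larger SE.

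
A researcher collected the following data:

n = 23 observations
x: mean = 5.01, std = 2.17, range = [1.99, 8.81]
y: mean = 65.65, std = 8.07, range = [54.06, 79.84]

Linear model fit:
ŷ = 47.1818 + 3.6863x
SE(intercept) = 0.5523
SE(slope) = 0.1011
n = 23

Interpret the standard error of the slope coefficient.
SE(β̂₁) = 0.1011 is the estimated standard deviation of the slope estimate across repeated samples; relative to β̂₁ = 3.6863 that is 2.7%, a precise estimate.

SE(β̂₁) = s / √Sxx, where s is the residual standard deviation and Sxx = Σ(x − x̄)². It is the yardstick for how far β̂₁ = 3.6863 could plausibly be from the true slope.

Relative precision:
- SE / |β̂₁| = 0.1011 / 3.6863 = 2.7%
- Rule of thumb (under 20%: precise; 20% to under 50%: moderately precise; 50% or more: imprecise) → precise

Link to the t-test: t = β̂₁ / SE(β̂₁) = 3.6863 / 0.1011 = 36.4619, the statistic for H₀: β₁ = 0.

What drives SE(β̂₁): larger n (here n = 23) → smaller SE; more residual scatter → larger SE; wider spread of x values → smaller SE.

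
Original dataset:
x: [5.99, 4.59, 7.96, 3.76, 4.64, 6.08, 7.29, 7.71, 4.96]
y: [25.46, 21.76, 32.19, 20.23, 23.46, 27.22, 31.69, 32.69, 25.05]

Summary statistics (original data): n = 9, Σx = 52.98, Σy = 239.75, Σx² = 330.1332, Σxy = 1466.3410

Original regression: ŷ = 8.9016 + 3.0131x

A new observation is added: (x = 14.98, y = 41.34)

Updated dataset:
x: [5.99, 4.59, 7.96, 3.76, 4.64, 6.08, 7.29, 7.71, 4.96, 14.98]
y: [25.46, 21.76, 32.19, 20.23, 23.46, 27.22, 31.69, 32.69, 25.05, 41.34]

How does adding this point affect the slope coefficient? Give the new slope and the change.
The slope changes from 3.0131 to 1.8918 (change of -1.1213, or -37.2%).

x = 14.98 lies well outside the original x-range [3.76, 7.96] (x̄ ≈ 5.89), so this observation has high leverage and can move the slope substantially.

Step 1: Update the sums with the new point (n goes from 9 to 10)
Σx  = 52.98 + 14.98 = 67.96
Σy  = 239.75 + 41.34 = 281.09
Σx² = 330.1332 + 14.98² = 330.1332 + 224.4004 = 554.5336
Σxy = 1466.3410 + 14.98×41.34 = 1466.3410 + 619.2732 = 2085.6142

Step 2: Recompute the slope with b₁ = (nΣxy − ΣxΣy) / (nΣx² − (Σx)²)
Numerator   = 10×2085.6142 − 67.96×281.09 = 20856.1420 − 19102.8764 = 1753.2656
Denominator = 10×554.5336 − 67.96² = 5545.3360 − 4618.5616 = 926.7744
b₁(new) = 1753.2656 / 926.7744 = 1.8918

(Same formula on the original sums: (9×1466.3410 − 52.98×239.75) / (9×330.1332 − 52.98²) = 495.1140 / 164.3184 = 3.0131, matching the given fit.)

Step 3: Change in slope
Δβ₁ = 1.8918 − 3.0131 = -1.1213
Relative change = -1.1213 / 3.0131 × 100% = -37.2%
→ the slope decreases when the point is added.

Because the point sits below the extension of the original line at a high-leverage x, it tilts the fit down.
In practice: investigate whether it comes from the same population as the rest of the sample.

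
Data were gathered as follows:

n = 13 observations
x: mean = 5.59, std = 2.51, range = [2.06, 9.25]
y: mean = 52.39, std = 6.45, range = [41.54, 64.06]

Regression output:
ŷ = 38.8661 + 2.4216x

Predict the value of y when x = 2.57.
ŷ = 45.0896

x = 2.57 lies inside the observed range [2.06, 9.25], so the fitted equation applies directly:

ŷ = 38.8661 + 2.4216 × 2.57
ŷ = 38.8661 + 6.2235
ŷ = 45.0896

This is a point prediction; actual observations scatter around it by roughly the residual standard deviation.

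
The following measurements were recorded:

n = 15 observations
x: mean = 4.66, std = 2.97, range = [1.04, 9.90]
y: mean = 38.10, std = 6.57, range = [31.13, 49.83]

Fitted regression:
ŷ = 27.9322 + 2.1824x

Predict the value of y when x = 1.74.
ŷ = 31.7296

x = 1.74 lies inside the observed range [1.04, 9.90], so the fitted equation applies directly:

ŷ = 27.9322 + 2.1824 × 1.74
ŷ = 27.9322 + 3.7974
ŷ = 31.7296

This is the fitted mean response at that x — an individual observation would come with a wider prediction interval.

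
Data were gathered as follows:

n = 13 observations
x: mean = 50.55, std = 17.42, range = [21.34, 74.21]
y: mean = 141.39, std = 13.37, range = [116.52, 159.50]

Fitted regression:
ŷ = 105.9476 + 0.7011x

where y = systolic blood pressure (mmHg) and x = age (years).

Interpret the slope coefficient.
On average, blood pressure is about 0.7011 mmHg higher for every extra year of age.

β₁ = 0.7011 is the change in predicted blood pressure (mmHg) per additional year of age.

Interpretation:
- Age up by 1 year → predicted blood pressure increases by 0.7011 mmHg
- This is a linear approximation: the same per-unit change is assumed across the whole observed x range
- The slope describes association in these data, not necessarily a causal effect

(β₀ = 105.9476 is the fitted value at x = 0 and is not part of the slope interpretation.)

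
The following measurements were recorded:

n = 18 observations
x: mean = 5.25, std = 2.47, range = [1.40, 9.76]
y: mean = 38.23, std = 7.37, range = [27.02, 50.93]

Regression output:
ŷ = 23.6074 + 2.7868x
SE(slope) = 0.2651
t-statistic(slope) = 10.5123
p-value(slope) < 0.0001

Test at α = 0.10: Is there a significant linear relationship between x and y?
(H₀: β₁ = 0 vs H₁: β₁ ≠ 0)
p-value < 0.0001 < α = 0.10, so we reject H₀. The relationship is significant.

Hypothesis test for the slope coefficient:

H₀: β₁ = 0 (no linear relationship)
H₁: β₁ ≠ 0 (linear relationship exists)

Test statistic: t = β̂₁ / SE(β̂₁) = 2.7868 / 0.2651 = 10.5123

p < 0.0001: how often a slope estimate this far from 0 (in SE units) would arise by chance if β₁ were truly 0.

Decision rule: reject H₀ if p-value < α.
p-value < 0.0001 < α = 0.10 → reject H₀.

At α = 0.10 the data do provide convincing evidence of a nonzero slope.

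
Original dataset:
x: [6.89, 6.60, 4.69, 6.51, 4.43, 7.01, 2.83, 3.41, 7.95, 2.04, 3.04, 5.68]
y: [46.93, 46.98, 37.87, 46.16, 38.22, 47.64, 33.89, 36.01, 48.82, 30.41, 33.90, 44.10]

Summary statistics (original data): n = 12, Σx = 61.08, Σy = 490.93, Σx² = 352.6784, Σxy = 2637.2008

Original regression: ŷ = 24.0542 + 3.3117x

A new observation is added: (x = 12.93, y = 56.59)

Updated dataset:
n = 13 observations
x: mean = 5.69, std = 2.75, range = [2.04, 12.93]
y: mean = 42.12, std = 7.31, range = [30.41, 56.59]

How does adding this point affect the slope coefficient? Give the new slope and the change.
New slope β₁ = 2.5562 versus 3.3117 before: a change of -0.7555 (-22.8%).

x = 12.93 lies well outside the original x-range [2.04, 7.95] (x̄ ≈ 5.09), so this observation has high leverage and can move the slope substantially.

Step 1: Update the sums with the new point (n goes from 12 to 13)
Σx  = 61.08 + 12.93 = 74.01
Σy  = 490.93 + 56.59 = 547.52
Σx² = 352.6784 + 12.93² = 352.6784 + 167.1849 = 519.8633
Σxy = 2637.2008 + 12.93×56.59 = 2637.2008 + 731.7087 = 3368.9095

Step 2: Recompute the slope with b₁ = (nΣxy − ΣxΣy) / (nΣx² − (Σx)²)
Numerator   = 13×3368.9095 − 74.01×547.52 = 43795.8235 − 40521.9552 = 3273.8683
Denominator = 13×519.8633 − 74.01² = 6758.2229 − 5477.4801 = 1280.7428
b₁(new) = 3273.8683 / 1280.7428 = 2.5562

(Same formula on the original sums: (12×2637.2008 − 61.08×490.93) / (12×352.6784 − 61.08²) = 1660.4052 / 501.3744 = 3.3117, matching the given fit.)

Step 3: Change in slope
Δβ₁ = 2.5562 − 3.3117 = -0.7555
Relative change = -0.7555 / 3.3117 × 100% = -22.8%
→ the slope decreases when the point is added.

Because the point sits below the extension of the original line at a high-leverage x, it tilts the fit down.
In practice: investigate whether it comes from the same population as the rest of the sample.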